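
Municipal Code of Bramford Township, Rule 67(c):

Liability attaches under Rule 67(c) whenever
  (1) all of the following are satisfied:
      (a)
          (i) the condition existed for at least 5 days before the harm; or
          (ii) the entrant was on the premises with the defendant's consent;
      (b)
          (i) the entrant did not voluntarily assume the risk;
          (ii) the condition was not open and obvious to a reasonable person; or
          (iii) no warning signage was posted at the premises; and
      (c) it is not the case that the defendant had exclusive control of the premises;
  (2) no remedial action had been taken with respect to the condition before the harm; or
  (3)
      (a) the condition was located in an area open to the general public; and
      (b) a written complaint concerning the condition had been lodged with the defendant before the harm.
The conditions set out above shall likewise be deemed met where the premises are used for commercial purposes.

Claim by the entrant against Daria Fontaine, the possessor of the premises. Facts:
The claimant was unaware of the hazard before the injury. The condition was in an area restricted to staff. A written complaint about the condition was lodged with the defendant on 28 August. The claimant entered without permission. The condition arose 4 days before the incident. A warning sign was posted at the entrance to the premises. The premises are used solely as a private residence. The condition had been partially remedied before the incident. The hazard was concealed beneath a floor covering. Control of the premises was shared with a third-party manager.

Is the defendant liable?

(i) condition ≥5 days old — fails.
(ii) consent to enter — not met.
So (a) is not satisfied (F OR F).
(i) no assumed risk — met.
(ii) not open/obvious — holds.
(iii) no signage posted — not satisfied.
So (b) is satisfied (T OR T OR F).
(c) not (exclusive control) — met.
(1): F AND T AND T → false.
(2) no remedial action — fails.
(a) public area — not satisfied.
(b) complaint lodged — holds.
(3): F AND T → false.
Overall: F OR F OR F → false.
Exception (commercial use) — not satisfied.
Result: main false OR exception false → false.

No — not liable.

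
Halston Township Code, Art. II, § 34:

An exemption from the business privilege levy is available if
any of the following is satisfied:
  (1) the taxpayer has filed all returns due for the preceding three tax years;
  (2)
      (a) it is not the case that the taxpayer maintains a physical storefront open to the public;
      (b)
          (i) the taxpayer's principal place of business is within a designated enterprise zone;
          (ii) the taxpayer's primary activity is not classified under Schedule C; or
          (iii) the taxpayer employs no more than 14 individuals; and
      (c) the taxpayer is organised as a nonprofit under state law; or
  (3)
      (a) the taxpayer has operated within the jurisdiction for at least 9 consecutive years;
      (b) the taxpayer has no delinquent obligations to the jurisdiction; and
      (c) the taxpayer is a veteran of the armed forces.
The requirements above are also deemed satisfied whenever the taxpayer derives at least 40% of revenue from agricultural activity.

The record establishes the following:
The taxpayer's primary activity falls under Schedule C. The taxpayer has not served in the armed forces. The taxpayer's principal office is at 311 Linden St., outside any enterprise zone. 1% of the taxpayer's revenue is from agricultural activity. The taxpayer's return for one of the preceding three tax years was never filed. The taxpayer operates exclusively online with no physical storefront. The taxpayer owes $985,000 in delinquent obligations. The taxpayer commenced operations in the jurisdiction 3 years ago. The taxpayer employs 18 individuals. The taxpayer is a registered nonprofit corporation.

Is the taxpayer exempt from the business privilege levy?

No — not exempt.

(1) returns current — fails.
(a) not (has storefront) — holds.
(i) in enterprise zone — not satisfied.
(ii) not (Schedule C activity) — fails.
(iii) ≤ 14 employees — not met.
(b): F OR F OR F → false.
(c) nonprofit — satisfied.
So (2) is not satisfied (T AND F AND T).
(a) ≥ 9 yrs in jurisdiction — not met.
(b) no delinquency — not met.
(c) veteran — fails.
(3): F AND F AND F → false.
Overall = F OR F OR F = false.
Exception (≥40% agricultural) — not satisfied.
Result: main false OR exception false → false.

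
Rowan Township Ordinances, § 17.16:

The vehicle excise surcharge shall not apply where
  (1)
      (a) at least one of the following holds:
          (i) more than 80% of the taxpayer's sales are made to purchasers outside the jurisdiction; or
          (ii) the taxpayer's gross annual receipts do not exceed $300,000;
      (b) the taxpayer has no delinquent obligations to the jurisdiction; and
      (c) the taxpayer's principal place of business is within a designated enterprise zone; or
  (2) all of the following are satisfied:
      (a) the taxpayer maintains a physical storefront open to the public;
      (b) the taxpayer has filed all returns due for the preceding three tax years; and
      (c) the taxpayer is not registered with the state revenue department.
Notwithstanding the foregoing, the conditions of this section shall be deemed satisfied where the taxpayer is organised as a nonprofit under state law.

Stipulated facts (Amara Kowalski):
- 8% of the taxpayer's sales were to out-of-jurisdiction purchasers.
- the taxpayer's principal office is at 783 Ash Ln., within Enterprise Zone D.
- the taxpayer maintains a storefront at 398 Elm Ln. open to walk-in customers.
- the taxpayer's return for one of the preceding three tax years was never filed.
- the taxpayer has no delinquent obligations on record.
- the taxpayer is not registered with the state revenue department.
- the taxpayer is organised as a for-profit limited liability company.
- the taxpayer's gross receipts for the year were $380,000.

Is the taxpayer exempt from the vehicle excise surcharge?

(i) >80% out-of-jur. sales — not met.
(ii) receipts ≤ $300,000 — not met.
So (a) is not satisfied (F OR F).
(b) no delinquency — satisfied.
(c) in enterprise zone — met.
(1): F AND T AND T → false.
(a) has storefront — holds.
(b) returns current — fails.
(c) not (state-registered) — holds.
So (2) is not satisfied (T AND F AND T).
Overall = F OR F = false.
Exception (nonprofit) — not satisfied.
Result: main false OR exception false → false.

No — not exempt.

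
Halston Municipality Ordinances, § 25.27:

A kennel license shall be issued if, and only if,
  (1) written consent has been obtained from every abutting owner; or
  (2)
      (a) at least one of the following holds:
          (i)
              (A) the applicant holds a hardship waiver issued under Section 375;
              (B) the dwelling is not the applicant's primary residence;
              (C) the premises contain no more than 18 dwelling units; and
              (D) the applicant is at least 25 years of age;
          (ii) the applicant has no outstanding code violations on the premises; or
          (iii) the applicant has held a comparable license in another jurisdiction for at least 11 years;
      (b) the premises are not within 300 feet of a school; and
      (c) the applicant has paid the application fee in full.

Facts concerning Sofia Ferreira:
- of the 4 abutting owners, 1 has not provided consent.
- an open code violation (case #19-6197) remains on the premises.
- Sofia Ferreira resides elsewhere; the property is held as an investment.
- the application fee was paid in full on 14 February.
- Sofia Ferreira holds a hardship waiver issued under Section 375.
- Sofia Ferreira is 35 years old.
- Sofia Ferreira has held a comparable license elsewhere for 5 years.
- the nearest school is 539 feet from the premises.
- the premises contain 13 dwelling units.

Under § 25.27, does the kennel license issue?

(1) all abutters consent — fails.
(A) hardship waiver — holds.
(B) not (primary residence) — satisfied.
(C) ≤ 18 units — satisfied.
(D) age ≥ 25 — satisfied.
(i) = T AND T AND T AND T = true.
(ii) no code violations — fails.
(iii) prior license ≥ 11 yr — not satisfied.
(a) = T OR F OR F = true.
(b) ≥300 ft from school — holds.
(c) fee paid — satisfied.
So (2) is satisfied (T AND T AND T).
Overall = F OR T = true.

Yes — granted.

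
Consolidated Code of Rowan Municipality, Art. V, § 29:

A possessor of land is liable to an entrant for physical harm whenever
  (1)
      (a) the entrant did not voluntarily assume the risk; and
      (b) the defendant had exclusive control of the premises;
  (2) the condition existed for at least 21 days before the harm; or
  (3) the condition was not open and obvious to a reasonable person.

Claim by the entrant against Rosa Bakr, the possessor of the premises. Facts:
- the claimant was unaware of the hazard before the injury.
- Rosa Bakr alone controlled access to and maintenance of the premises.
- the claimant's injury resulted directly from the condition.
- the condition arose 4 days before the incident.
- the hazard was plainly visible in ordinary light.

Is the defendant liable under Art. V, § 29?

(a) no assumed risk — met.
(b) exclusive control — holds.
(1) = T AND T = true.
(2) condition ≥21 days old — not satisfied.
(3) not open/obvious — fails.
Overall: T OR F OR F → true.

Yes — liable.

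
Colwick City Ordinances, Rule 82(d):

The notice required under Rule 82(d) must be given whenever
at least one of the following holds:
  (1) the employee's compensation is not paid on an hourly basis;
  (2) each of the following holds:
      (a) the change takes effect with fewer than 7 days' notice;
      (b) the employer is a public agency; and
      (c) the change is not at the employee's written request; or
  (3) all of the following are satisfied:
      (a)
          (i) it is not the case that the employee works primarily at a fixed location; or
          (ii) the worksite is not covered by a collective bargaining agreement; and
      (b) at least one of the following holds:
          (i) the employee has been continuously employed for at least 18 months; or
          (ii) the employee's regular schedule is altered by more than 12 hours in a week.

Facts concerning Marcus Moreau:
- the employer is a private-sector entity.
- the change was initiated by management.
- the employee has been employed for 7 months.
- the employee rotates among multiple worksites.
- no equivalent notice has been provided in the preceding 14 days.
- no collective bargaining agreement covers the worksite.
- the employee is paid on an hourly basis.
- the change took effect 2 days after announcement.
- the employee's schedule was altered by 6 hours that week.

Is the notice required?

(1) not (hourly-paid) — not met.
(a) < 7 days' notice — satisfied.
(b) public agency — not met.
(c) not employee-requested — holds.
So (2) is not satisfied (T AND F AND T).
(i) not (fixed location) — satisfied.
(ii) no CBA — met.
(a): T OR T → true.
(i) tenure ≥ 18 mo. — not met.
(ii) schedule shift > 12h — not satisfied.
(b): F OR F → false.
So (3) is not satisfied (T AND F).
Overall = F OR F OR F = false.

No — not required.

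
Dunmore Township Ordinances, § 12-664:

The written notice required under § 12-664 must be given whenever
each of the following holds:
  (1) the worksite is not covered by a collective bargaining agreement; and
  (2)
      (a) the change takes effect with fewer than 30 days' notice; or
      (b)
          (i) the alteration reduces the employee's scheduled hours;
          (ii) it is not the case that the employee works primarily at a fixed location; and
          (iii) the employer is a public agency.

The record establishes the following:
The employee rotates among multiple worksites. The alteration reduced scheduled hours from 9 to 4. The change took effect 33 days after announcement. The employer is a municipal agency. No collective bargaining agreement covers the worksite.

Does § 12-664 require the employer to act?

(1) no CBA — satisfied.
(a) < 30 days' notice — fails.
(i) hours reduced — met.
(ii) not (fixed location) — holds.
(iii) public agency — met.
So (b) is satisfied (T AND T AND T).
So (2) is satisfied (F OR T).
Overall = T AND T = true.

Yes — required.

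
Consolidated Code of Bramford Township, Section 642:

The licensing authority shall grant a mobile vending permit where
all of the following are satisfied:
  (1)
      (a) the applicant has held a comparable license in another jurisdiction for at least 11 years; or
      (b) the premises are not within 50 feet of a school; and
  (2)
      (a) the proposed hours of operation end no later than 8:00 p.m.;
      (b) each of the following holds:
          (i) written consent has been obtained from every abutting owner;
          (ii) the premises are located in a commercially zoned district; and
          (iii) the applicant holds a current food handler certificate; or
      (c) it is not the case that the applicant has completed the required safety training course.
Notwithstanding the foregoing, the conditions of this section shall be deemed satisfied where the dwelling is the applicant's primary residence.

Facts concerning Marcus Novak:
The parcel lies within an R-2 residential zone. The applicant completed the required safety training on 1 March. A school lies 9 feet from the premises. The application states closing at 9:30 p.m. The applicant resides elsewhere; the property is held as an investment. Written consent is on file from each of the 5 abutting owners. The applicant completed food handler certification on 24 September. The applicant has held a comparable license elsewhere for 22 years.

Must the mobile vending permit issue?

No — denied.

(a) prior license ≥ 11 yr — holds.
(b) ≥50 ft from school — fails.
(1): T OR F → true.
(a) closes by 8 p.m. — not satisfied.
(i) all abutters consent — met.
(ii) commercially zoned — not met.
(iii) food handler cert. — holds.
(b) = T AND F AND T = false.
(c) not (safety training) — not met.
So (2) is not satisfied (F OR F OR F).
So Overall is not satisfied (T AND F).
Exception (primary residence) — not satisfied.
Result: main false OR exception false → false.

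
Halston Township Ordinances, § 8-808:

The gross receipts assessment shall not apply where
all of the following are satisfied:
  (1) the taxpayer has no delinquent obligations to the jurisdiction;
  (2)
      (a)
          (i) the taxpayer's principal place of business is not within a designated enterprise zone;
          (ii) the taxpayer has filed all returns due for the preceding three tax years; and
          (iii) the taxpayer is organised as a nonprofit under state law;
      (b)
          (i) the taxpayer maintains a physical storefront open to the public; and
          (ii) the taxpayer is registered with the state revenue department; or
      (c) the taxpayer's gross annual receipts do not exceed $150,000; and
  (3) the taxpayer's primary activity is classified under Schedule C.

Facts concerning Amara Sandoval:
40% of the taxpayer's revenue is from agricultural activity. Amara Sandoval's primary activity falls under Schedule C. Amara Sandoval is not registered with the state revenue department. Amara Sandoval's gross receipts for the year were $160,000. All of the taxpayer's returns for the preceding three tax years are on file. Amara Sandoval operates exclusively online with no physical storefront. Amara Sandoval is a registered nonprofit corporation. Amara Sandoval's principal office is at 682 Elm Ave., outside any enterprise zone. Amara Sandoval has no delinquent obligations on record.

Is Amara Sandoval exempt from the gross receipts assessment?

Yes — exempt.

(1) no delinquency — satisfied.
(i) not (in enterprise zone) — satisfied.
(ii) returns current — satisfied.
(iii) nonprofit — met.
(a) = T AND T AND T = true.
(i) has storefront — not satisfied.
(ii) state-registered — fails.
(b): F AND F → false.
(c) receipts ≤ $150,000 — fails.
(2): T OR F OR F → true.
(3) Schedule C activity — holds.
Overall = T AND T AND T = true.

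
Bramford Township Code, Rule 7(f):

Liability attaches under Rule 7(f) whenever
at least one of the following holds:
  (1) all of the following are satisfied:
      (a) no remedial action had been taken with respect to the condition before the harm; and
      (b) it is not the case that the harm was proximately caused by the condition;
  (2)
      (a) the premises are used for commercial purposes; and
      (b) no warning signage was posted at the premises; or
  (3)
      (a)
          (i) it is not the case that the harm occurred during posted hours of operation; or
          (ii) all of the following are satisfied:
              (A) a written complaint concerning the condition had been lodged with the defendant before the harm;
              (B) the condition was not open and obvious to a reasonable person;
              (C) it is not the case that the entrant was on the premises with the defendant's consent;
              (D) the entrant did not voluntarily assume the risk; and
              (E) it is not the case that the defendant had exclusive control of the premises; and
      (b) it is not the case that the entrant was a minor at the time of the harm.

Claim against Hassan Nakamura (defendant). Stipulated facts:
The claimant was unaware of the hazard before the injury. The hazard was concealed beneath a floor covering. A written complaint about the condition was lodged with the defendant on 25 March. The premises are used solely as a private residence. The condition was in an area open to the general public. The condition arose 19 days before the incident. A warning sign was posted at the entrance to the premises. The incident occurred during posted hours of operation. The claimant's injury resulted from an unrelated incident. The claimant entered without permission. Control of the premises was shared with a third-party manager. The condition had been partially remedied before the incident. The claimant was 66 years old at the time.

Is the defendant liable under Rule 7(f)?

Yes — liable.

(a) no remedial action — not satisfied.
(b) not (proximate cause) — met.
(1) = F AND T = false.
(a) commercial use — fails.
(b) no signage posted — fails.
(2): F AND F → false.
(i) not (during posted hours) — not met.
(A) complaint lodged — met.
(B) not open/obvious — met.
(C) not (consent to enter) — holds.
(D) no assumed risk — satisfied.
(E) not (exclusive control) — holds.
(ii): T AND T AND T AND T AND T → true.
(a): F OR T → true.
(b) not (entrant a minor) — satisfied.
(3) = T AND T = true.
Overall: F OR F OR T → true.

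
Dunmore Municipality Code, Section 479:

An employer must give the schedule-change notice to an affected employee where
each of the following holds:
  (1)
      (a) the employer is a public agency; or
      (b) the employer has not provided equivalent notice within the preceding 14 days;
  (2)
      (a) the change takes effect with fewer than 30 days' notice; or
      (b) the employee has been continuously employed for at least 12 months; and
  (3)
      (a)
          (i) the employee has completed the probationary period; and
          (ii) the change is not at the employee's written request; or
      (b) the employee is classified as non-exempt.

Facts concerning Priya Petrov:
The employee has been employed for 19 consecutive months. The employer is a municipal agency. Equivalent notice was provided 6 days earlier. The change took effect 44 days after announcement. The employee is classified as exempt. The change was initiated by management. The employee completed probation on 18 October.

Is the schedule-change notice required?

(a) public agency — met.
(b) no recent notice — not met.
(1): T OR F → true.
(a) < 30 days' notice — fails.
(b) tenure ≥ 12 mo. — met.
So (2) is satisfied (F OR T).
(i) past probation — met.
(ii) not employee-requested — satisfied.
So (a) is satisfied (T AND T).
(b) non-exempt — fails.
(3) = T OR F = true.
So Overall is satisfied (T AND T AND T).

Yes — required.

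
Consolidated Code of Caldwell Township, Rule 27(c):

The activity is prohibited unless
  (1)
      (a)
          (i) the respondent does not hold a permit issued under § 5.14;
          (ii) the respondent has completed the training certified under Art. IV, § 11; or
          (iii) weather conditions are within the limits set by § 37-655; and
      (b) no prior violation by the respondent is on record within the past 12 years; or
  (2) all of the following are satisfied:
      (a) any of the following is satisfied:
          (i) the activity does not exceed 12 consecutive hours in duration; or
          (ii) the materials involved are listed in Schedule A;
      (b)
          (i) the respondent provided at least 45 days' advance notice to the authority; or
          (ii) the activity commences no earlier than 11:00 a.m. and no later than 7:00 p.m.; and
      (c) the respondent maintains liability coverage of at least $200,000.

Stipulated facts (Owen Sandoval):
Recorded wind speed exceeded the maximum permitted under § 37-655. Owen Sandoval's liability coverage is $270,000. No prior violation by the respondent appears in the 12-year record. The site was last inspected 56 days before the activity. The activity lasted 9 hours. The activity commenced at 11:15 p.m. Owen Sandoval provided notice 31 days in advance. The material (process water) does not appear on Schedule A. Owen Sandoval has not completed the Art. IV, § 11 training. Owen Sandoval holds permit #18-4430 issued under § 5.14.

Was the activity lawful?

(i) not (holds permit) — fails.
(ii) training certified — fails.
(iii) weather ok — not satisfied.
(a): F OR F OR F → false.
(b) no prior violation — met.
(1) = F AND T = false.
(i) ≤ 12 hrs duration — satisfied.
(ii) Schedule A material — fails.
(a) = T OR F = true.
(i) ≥45 days' notice — not satisfied.
(ii) start within hours — not met.
(b) = F OR F = false.
(c) coverage ≥ $200,000 — met.
So (2) is not satisfied (T AND F AND T).
Overall = F OR F = false.

No — unlawful.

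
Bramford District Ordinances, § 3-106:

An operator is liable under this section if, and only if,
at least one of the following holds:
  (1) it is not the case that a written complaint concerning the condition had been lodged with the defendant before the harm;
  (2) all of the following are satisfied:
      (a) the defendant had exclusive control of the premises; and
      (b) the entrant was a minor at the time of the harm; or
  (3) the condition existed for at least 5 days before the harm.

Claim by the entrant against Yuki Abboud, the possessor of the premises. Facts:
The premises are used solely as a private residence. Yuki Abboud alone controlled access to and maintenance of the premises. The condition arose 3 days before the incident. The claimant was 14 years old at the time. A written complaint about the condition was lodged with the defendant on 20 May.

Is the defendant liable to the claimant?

(1) not (complaint lodged) — fails.
(a) exclusive control — met.
(b) entrant a minor — satisfied.
So (2) is satisfied (T AND T).
(3) condition ≥5 days old — not satisfied.
So Overall is satisfied (F OR T OR F).

Yes — liable.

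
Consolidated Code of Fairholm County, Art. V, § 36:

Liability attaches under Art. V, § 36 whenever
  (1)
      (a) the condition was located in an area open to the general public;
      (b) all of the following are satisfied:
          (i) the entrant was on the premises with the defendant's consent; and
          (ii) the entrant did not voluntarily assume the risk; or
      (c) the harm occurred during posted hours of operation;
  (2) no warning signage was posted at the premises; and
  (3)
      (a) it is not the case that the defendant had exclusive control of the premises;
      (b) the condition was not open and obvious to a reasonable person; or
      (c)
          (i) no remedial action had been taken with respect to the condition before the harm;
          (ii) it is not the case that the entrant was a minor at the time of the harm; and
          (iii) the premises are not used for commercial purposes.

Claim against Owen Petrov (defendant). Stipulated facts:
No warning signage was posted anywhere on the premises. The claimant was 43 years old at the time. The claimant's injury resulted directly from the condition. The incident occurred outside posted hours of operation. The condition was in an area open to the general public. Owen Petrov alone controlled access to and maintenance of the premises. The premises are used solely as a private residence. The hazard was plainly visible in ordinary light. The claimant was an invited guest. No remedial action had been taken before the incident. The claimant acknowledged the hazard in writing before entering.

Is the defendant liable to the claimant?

(a) public area — holds.
(i) consent to enter — holds.
(ii) no assumed risk — fails.
So (b) is not satisfied (T AND F).
(c) during posted hours — not met.
So (1) is satisfied (T OR F OR F).
(2) no signage posted — satisfied.
(a) not (exclusive control) — not met.
(b) not open/obvious — fails.
(i) no remedial action — met.
(ii) not (entrant a minor) — met.
(iii) not (commercial use) — holds.
So (c) is satisfied (T AND T AND T).
(3) = F OR F OR T = true.
Overall = T AND T AND T = true.

Yes — liable.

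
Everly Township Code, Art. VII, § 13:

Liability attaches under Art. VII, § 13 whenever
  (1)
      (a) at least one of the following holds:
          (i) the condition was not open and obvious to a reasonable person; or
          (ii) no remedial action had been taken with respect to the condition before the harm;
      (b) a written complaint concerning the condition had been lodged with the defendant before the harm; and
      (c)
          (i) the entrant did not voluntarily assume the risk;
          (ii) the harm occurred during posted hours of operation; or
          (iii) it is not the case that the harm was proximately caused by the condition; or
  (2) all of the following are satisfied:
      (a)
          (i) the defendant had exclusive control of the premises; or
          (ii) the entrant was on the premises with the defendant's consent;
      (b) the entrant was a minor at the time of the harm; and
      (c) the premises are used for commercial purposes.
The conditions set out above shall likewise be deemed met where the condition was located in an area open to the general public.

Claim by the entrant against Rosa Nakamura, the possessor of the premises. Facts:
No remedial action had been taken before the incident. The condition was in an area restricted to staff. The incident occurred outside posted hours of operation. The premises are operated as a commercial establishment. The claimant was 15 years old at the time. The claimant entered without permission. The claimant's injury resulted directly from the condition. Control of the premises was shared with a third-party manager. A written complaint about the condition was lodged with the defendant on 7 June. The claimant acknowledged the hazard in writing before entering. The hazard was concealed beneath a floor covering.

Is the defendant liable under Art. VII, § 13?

No — not liable.

(i) not open/obvious — met.
(ii) no remedial action — satisfied.
(a): T OR T → true.
(b) complaint lodged — holds.
(i) no assumed risk — fails.
(ii) during posted hours — not satisfied.
(iii) not (proximate cause) — fails.
(c) = F OR F OR F = false.
(1): T AND T AND F → false.
(i) exclusive control — not satisfied.
(ii) consent to enter — not met.
(a): F OR F → false.
(b) entrant a minor — satisfied.
(c) commercial use — met.
(2): F AND T AND T → false.
So Overall is not satisfied (F OR F).
Exception (public area) — not satisfied.
Result: main false OR exception false → false.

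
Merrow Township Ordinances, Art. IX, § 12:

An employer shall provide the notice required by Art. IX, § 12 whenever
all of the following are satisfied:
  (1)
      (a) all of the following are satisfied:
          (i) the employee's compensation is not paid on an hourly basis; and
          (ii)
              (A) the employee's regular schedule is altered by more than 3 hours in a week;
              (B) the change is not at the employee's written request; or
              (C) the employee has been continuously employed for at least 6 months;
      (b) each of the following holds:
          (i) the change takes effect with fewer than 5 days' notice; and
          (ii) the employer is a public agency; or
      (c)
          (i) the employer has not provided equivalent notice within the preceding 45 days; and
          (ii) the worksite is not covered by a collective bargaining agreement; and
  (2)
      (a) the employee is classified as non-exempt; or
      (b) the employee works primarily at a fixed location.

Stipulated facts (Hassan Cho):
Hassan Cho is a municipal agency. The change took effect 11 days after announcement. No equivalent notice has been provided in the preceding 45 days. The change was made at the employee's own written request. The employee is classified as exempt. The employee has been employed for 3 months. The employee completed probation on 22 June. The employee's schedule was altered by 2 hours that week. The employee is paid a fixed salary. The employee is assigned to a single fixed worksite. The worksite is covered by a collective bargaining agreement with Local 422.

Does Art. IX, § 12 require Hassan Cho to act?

(i) not (hourly-paid) — satisfied.
(A) schedule shift > 3h — not met.
(B) not employee-requested — not satisfied.
(C) tenure ≥ 6 mo. — fails.
(ii): F OR F OR F → false.
(a) = T AND F = false.
(i) < 5 days' notice — fails.
(ii) public agency — met.
(b) = F AND T = false.
(i) no recent notice — met.
(ii) no CBA — not met.
(c): T AND F → false.
So (1) is not satisfied (F OR F OR F).
(a) non-exempt — not satisfied.
(b) fixed location — met.
So (2) is satisfied (F OR T).
So Overall is not satisfied (F AND T).

No — not required.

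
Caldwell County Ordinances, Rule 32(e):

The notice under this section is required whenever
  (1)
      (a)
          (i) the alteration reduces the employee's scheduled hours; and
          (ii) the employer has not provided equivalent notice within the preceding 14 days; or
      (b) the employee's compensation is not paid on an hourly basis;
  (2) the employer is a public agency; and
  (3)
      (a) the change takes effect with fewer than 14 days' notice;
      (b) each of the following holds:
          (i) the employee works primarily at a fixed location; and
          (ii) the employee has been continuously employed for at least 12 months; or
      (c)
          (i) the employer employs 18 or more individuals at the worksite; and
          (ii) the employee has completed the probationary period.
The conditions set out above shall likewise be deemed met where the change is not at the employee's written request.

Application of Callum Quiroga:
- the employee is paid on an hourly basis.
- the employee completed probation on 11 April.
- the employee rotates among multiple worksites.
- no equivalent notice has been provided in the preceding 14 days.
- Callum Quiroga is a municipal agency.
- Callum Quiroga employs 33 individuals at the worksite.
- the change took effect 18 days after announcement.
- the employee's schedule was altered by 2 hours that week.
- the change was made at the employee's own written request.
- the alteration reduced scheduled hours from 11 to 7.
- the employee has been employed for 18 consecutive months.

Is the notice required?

(i) hours reduced — satisfied.
(ii) no recent notice — holds.
(a): T AND T → true.
(b) not (hourly-paid) — not met.
(1) = T OR F = true.
(2) public agency — met.
(a) < 14 days' notice — not satisfied.
(i) fixed location — not met.
(ii) tenure ≥ 12 mo. — met.
So (b) is not satisfied (F AND T).
(i) ≥ 18 at site — met.
(ii) past probation — satisfied.
(c) = T AND T = true.
(3) = F OR F OR T = true.
So Overall is satisfied (T AND T AND T).
Exception (not employee-requested) — not satisfied.
Result: main true OR exception false → true.

Yes — required.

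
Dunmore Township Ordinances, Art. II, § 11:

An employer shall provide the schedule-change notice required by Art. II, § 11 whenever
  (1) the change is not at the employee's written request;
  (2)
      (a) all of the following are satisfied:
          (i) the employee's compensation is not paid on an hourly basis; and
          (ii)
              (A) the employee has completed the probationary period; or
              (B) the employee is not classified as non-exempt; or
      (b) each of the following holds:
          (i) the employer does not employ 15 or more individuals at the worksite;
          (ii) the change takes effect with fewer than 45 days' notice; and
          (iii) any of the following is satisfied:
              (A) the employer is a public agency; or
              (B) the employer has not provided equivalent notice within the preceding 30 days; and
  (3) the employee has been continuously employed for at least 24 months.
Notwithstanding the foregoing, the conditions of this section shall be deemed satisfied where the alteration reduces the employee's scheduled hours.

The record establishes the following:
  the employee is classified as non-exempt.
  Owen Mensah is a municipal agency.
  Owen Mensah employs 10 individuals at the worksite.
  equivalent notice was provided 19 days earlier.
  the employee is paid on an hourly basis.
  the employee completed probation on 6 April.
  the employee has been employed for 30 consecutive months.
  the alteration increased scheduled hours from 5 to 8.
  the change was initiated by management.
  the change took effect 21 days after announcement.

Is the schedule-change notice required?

(1) not employee-requested — satisfied.
(i) not (hourly-paid) — not satisfied.
(A) past probation — holds.
(B) not (non-exempt) — fails.
So (ii) is satisfied (T OR F).
So (a) is not satisfied (F AND T).
(i) not (≥ 15 at site) — met.
(ii) < 45 days' notice — satisfied.
(A) public agency — holds.
(B) no recent notice — not satisfied.
(iii) = T OR F = true.
So (b) is satisfied (T AND T AND T).
(2) = F OR T = true.
(3) tenure ≥ 24 mo. — satisfied.
So Overall is satisfied (T AND T AND T).
Exception (hours reduced) — not satisfied.
Result: main true OR exception false → true.

Yes — required.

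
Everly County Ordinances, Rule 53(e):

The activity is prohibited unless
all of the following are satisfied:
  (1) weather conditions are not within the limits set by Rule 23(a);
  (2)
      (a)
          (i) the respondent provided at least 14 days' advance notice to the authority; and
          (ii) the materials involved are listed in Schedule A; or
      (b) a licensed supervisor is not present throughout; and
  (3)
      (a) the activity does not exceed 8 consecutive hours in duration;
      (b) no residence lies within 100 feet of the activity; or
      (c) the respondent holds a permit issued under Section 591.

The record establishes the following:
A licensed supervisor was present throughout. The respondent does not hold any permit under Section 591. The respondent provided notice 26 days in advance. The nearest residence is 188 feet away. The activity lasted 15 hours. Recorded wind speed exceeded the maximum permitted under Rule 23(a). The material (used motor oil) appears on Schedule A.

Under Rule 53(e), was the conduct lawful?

Yes — lawful.

(1) not (weather ok) — met.
(i) ≥14 days' notice — holds.
(ii) Schedule A material — met.
So (a) is satisfied (T AND T).
(b) not (supervisor present) — not satisfied.
(2): T OR F → true.
(a) ≤ 8 hrs duration — not satisfied.
(b) no residence in 100 ft — satisfied.
(c) holds permit — not met.
So (3) is satisfied (F OR T OR F).
Overall = T AND T AND T = true.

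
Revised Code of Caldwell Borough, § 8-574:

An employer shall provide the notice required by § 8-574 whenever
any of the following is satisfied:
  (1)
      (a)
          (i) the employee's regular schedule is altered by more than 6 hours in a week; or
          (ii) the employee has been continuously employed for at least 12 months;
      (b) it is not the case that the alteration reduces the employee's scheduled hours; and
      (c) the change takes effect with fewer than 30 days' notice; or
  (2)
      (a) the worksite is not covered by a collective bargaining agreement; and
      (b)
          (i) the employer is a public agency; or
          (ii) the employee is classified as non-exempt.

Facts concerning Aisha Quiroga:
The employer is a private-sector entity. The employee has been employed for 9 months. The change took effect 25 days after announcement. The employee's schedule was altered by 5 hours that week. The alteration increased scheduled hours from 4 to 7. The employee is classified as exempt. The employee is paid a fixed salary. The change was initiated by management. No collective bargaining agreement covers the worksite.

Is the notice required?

(i) schedule shift > 6h — not met.
(ii) tenure ≥ 12 mo. — not satisfied.
(a) = F OR F = false.
(b) not (hours reduced) — met.
(c) < 30 days' notice — holds.
(1) = F AND T AND T = false.
(a) no CBA — satisfied.
(i) public agency — fails.
(ii) non-exempt — not satisfied.
So (b) is not satisfied (F OR F).
(2): T AND F → false.
Overall = F OR F = false.

No — not required.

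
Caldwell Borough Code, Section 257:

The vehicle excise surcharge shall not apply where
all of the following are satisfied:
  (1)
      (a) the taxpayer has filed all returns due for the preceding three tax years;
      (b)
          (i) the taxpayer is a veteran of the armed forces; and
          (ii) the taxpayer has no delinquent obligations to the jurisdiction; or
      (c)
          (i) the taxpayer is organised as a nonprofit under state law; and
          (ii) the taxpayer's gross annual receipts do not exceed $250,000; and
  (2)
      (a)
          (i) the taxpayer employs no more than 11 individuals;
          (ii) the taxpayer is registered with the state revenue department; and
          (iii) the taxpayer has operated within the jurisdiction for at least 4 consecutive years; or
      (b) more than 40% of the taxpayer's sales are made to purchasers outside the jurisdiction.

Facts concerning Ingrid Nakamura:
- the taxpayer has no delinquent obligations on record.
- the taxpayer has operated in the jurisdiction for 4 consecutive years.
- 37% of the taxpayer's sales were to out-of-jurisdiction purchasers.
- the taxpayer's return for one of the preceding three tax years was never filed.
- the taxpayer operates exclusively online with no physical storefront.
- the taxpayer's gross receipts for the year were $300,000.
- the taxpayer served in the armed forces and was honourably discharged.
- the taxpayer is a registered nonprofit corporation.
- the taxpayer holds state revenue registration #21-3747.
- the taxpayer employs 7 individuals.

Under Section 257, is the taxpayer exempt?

Yes — exempt.

(a) returns current — not met.
(i) veteran — holds.
(ii) no delinquency — met.
(b) = T AND T = true.
(i) nonprofit — holds.
(ii) receipts ≤ $250,000 — not met.
(c) = T AND F = false.
So (1) is satisfied (F OR T OR F).
(i) ≤ 11 employees — met.
(ii) state-registered — met.
(iii) ≥ 4 yrs in jurisdiction — met.
(a) = T AND T AND T = true.
(b) >40% out-of-jur. sales — fails.
So (2) is satisfied (T OR F).
Overall = T AND T = true.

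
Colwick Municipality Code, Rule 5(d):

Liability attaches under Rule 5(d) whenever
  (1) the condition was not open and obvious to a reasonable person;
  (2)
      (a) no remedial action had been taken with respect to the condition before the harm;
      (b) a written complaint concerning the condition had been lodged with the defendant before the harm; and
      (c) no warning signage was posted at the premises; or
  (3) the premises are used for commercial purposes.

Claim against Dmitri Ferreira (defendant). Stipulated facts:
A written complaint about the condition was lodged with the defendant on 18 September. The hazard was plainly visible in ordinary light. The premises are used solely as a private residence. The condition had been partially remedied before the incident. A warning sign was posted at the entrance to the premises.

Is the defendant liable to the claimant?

No — not liable.

(1) not open/obvious — fails.
(a) no remedial action — not satisfied.
(b) complaint lodged — holds.
(c) no signage posted — fails.
So (2) is not satisfied (F AND T AND F).
(3) commercial use — fails.
So Overall is not satisfied (F OR F OR F).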